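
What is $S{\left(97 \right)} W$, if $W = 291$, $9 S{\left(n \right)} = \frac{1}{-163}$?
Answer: $- \frac{97}{489} \approx -0.19836$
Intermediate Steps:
$S{\left(n \right)} = - \frac{1}{1467}$ ($S{\left(n \right)} = \frac{1}{9 \left(-163\right)} = \frac{1}{9} \left(- \frac{1}{163}\right) = - \frac{1}{1467}$)
$S{\left(97 \right)} W = \left(- \frac{1}{1467}\right) 291 = - \frac{97}{489}$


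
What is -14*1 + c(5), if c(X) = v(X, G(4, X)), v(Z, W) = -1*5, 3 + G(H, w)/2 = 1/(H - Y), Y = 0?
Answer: -19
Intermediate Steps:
G(H, w) = -6 + 2/H (G(H, w) = -6 + 2/(H - 1*0) = -6 + 2/(H + 0) = -6 + 2/H)
v(Z, W) = -5
c(X) = -5
-14*1 + c(5) = -14*1 - 5 = -14 - 5 = -19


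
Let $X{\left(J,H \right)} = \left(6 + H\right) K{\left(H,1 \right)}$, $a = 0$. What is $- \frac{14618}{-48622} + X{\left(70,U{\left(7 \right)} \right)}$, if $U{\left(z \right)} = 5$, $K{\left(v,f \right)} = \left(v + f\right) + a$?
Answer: $\frac{1611835}{24311} \approx 66.301$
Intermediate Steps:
$K{\left(v,f \right)} = f + v$ ($K{\left(v,f \right)} = \left(v + f\right) + 0 = \left(f + v\right) + 0 = f + v$)
$X{\left(J,H \right)} = \left(1 + H\right) \left(6 + H\right)$ ($X{\left(J,H \right)} = \left(6 + H\right) \left(1 + H\right) = \left(1 + H\right) \left(6 + H\right)$)
$- \frac{14618}{-48622} + X{\left(70,U{\left(7 \right)} \right)} = - \frac{14618}{-48622} + \left(1 + 5\right) \left(6 + 5\right) = \left(-14618\right) \left(- \frac{1}{48622}\right) + 6 \cdot 11 = \frac{7309}{24311} + 66 = \frac{1611835}{24311}$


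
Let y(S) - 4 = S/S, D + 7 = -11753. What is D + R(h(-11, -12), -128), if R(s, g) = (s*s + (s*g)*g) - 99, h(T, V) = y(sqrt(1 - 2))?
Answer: 70086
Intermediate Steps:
D = -11760 (D = -7 - 11753 = -11760)
y(S) = 5 (y(S) = 4 + S/S = 4 + 1 = 5)
h(T, V) = 5
R(s, g) = -99 + s**2 + s*g**2 (R(s, g) = (s**2 + (g*s)*g) - 99 = (s**2 + s*g**2) - 99 = -99 + s**2 + s*g**2)
D + R(h(-11, -12), -128) = -11760 + (-99 + 5**2 + 5*(-128)**2) = -11760 + (-99 + 25 + 5*16384) = -11760 + (-99 + 25 + 81920) = -11760 + 81846 = 70086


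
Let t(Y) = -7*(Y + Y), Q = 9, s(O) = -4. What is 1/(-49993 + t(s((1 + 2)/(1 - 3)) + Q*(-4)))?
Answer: -1/49433 ≈ -2.0229e-5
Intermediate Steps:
t(Y) = -14*Y
1/(-49993 + t(s((1 + 2)/(1 - 3)) + Q*(-4))) = 1/(-49993 - 14*(-4 + 9*(-4))) = 1/(-49993 - 14*(-4 - 36)) = 1/(-49993 - 14*(-40)) = 1/(-49993 + 560) = 1/(-49433) = -1/49433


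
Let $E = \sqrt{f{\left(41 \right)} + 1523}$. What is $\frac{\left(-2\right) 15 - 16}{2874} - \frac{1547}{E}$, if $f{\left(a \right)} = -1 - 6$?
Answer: $- \frac{23}{1437} - \frac{1547 \sqrt{379}}{758} \approx -39.748$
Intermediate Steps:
$f{\left(a \right)} = -7$
$E = 2 \sqrt{379}$ ($E = \sqrt{-7 + 1523} = \sqrt{1516} = 2 \sqrt{379} \approx 38.936$)
$\frac{\left(-2\right) 15 - 16}{2874} - \frac{1547}{E} = \frac{\left(-2\right) 15 - 16}{2874} - \frac{1547}{2 \sqrt{379}} = \left(-30 - 16\right) \frac{1}{2874} - 1547 \frac{\sqrt{379}}{758} = \left(-46\right) \frac{1}{2874} - \frac{1547 \sqrt{379}}{758} = - \frac{23}{1437} - \frac{1547 \sqrt{379}}{758}$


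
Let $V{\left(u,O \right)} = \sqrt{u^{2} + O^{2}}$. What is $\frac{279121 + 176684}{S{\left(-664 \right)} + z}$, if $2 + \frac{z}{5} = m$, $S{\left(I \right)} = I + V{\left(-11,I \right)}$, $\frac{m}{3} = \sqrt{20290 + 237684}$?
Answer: $\frac{455805}{-674 + \sqrt{441017} + 15 \sqrt{257974}} \approx 59.905$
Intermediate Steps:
$m = 3 \sqrt{257974}$ ($m = 3 \sqrt{20290 + 237684} = 3 \sqrt{257974} \approx 1523.7$)
$V{\left(u,O \right)} = \sqrt{O^{2} + u^{2}}$
$S{\left(I \right)} = I + \sqrt{121 + I^{2}}$ ($S{\left(I \right)} = I + \sqrt{I^{2} + \left(-11\right)^{2}} = I + \sqrt{I^{2} + 121} = I + \sqrt{121 + I^{2}}$)
$z = -10 + 15 \sqrt{257974}$ ($z = -10 + 5 \cdot 3 \sqrt{257974} = -10 + 15 \sqrt{257974} \approx 7608.7$)
$\frac{279121 + 176684}{S{\left(-664 \right)} + z} = \frac{279121 + 176684}{\left(-664 + \sqrt{121 + \left(-664\right)^{2}}\right) - \left(10 - 15 \sqrt{257974}\right)} = \frac{455805}{\left(-664 + \sqrt{121 + 440896}\right) - \left(10 - 15 \sqrt{257974}\right)} = \frac{455805}{\left(-664 + \sqrt{441017}\right) - \left(10 - 15 \sqrt{257974}\right)} = \frac{455805}{-674 + \sqrt{441017} + 15 \sqrt{257974}}$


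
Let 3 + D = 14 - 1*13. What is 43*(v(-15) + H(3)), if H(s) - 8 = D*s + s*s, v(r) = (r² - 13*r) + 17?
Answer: 19264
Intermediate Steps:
D = -2 (D = -3 + (14 - 1*13) = -3 + (14 - 13) = -3 + 1 = -2)
v(r) = 17 + r² - 13*r
H(s) = 8 + s² - 2*s (H(s) = 8 + (-2*s + s*s) = 8 + (-2*s + s²) = 8 + (s² - 2*s) = 8 + s² - 2*s)
43*(v(-15) + H(3)) = 43*((17 + (-15)² - 13*(-15)) + (8 + 3² - 2*3)) = 43*((17 + 225 + 195) + (8 + 9 - 6)) = 43*(437 + 11) = 43*448 = 19264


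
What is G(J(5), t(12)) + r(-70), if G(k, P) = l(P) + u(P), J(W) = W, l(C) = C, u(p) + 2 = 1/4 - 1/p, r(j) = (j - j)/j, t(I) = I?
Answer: 61/6 ≈ 10.167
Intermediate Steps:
r(j) = 0 (r(j) = 0/j = 0)
u(p) = -7/4 - 1/p (u(p) = -2 + (1/4 - 1/p) = -7/4 - 1/p)
G(k, P) = -7/4 + P - 1/P (G(k, P) = P + (-7/4 - 1/P) = -7/4 + P - 1/P)
G(J(5), t(12)) + r(-70) = (-7/4 + 12 - 1/12) + 0 = 61/6 + 0 = 61/6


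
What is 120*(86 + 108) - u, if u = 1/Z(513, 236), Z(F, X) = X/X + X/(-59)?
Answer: 69841/3 ≈ 23280.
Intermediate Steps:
Z(F, X) = 1 - X/59 (Z(F, X) = 1 + X*(-1/59) = 1 - X/59)
u = -⅓ (u = 1/(1 - 1/59*236) = 1/(1 - 4) = 1/(-3) = -⅓ ≈ -0.33333)
120*(86 + 108) - u = 120*(86 + 108) - 1*(-⅓) = 120*194 + ⅓ = 23280 + ⅓ = 69841/3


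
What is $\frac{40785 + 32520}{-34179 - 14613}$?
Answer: $- \frac{24435}{16264} \approx -1.5024$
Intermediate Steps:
$\frac{40785 + 32520}{-34179 - 14613} = \frac{73305}{-34179 - 14613} = \frac{73305}{-48792} = 73305 \left(- \frac{1}{48792}\right) = - \frac{24435}{16264}$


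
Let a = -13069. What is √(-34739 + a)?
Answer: 24*I*√83 ≈ 218.65*I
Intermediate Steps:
√(-34739 + a) = √(-34739 - 13069) = √(-47808) = 24*I*√83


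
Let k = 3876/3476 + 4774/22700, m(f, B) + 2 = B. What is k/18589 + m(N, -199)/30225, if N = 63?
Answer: -486099336979/73888476426050 ≈ -0.0065788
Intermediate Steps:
m(f, B) = -2 + B
k = 13072453/9863150 (k = 3876*(1/3476) + 4774*(1/22700) = 969/869 + 2387/11350 = 13072453/9863150 ≈ 1.3254)
k/18589 + m(N, -199)/30225 = (13072453/9863150)/18589 + (-2 - 199)/30225 = (13072453/9863150)*(1/18589) - 201*1/30225 = 13072453/183346095350 - 67/10075 = -486099336979/73888476426050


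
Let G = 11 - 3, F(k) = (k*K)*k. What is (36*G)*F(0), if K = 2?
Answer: 0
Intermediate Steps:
F(k) = 2*k² (F(k) = (k*2)*k = (2*k)*k = 2*k²)
G = 8
(36*G)*F(0) = (36*8)*(2*0²) = 288*(2*0) = 288*0 = 0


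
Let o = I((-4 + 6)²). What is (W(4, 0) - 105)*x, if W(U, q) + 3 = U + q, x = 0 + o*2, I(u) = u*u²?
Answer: -13312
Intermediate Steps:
I(u) = u³
o = 64 (o = ((-4 + 6)²)³ = (2²)³ = 4³ = 64)
x = 128 (x = 0 + 64*2 = 0 + 128 = 128)
W(U, q) = -3 + U + q (W(U, q) = -3 + (U + q) = -3 + U + q)
(W(4, 0) - 105)*x = ((-3 + 4 + 0) - 105)*128 = (1 - 105)*128 = -104*128 = -13312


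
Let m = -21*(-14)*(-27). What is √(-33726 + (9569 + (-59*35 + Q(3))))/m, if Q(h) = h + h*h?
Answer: -I*√26210/7938 ≈ -0.020395*I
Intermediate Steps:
Q(h) = h + h²
m = -7938 (m = 294*(-27) = -7938)
√(-33726 + (9569 + (-59*35 + Q(3))))/m = √(-33726 + (9569 + (-59*35 + 3*(1 + 3))))/(-7938) = √(-33726 + (9569 + (-2065 + 3*4)))*(-1/7938) = √(-33726 + (9569 + (-2065 + 12)))*(-1/7938) = √(-33726 + (9569 - 2053))*(-1/7938) = √(-33726 + 7516)*(-1/7938) = √(-26210)*(-1/7938) = (I*√26210)*(-1/7938) = -I*√26210/7938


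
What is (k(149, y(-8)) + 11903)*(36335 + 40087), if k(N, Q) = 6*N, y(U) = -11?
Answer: 977972334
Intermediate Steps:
(k(149, y(-8)) + 11903)*(36335 + 40087) = (6*149 + 11903)*(36335 + 40087) = (894 + 11903)*76422 = 12797*76422 = 977972334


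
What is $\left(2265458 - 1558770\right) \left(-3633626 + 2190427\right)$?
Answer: $-1019891414912$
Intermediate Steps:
$\left(2265458 - 1558770\right) \left(-3633626 + 2190427\right) = 706688 \left(-1443199\right) = -1019891414912$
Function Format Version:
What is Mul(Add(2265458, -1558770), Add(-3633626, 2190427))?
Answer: -1019891414912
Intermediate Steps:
Mul(Add(2265458, -1558770), Add(-3633626, 2190427)) = Mul(706688, -1443199) = -1019891414912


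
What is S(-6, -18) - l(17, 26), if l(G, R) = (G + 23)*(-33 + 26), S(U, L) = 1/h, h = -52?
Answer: 14559/52 ≈ 279.98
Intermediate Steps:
S(U, L) = -1/52 (S(U, L) = 1/(-52) = -1/52)
l(G, R) = -161 - 7*G (l(G, R) = (23 + G)*(-7) = -161 - 7*G)
S(-6, -18) - l(17, 26) = -1/52 - (-161 - 7*17) = -1/52 - (-161 - 119) = -1/52 - 1*(-280) = -1/52 + 280 = 14559/52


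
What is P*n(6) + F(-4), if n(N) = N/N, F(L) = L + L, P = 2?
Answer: -6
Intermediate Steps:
F(L) = 2*L
n(N) = 1
P*n(6) + F(-4) = 2*1 + 2*(-4) = 2 - 8 = -6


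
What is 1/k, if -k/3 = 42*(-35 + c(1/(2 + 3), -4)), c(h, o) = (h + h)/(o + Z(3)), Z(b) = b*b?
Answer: 25/109998 ≈ 0.00022728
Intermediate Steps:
Z(b) = b²
c(h, o) = 2*h/(9 + o) (c(h, o) = (h + h)/(o + 3²) = (2*h)/(o + 9) = (2*h)/(9 + o) = 2*h/(9 + o))
k = 109998/25 (k = -126*(-35 + 2/((2 + 3)*(9 - 4))) = -126*(-35 + 2/(5*5)) = -126*(-35 + 2*(⅕)*(⅕)) = -126*(-35 + 2/25) = -126*(-873)/25 = -3*(-36666/25) = 109998/25 ≈ 4399.9)
1/k = 1/(109998/25) = 25/109998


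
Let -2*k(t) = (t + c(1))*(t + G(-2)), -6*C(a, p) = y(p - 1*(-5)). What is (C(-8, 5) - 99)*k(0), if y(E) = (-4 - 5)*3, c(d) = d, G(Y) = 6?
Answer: 567/2 ≈ 283.50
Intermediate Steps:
y(E) = -27 (y(E) = -9*3 = -27)
C(a, p) = 9/2 (C(a, p) = -⅙*(-27) = 9/2)
k(t) = -(1 + t)*(6 + t)/2 (k(t) = -(t + 1)*(t + 6)/2 = -(1 + t)*(6 + t)/2)
(C(-8, 5) - 99)*k(0) = (9/2 - 99)*(-3 - 7/2*0 - ½*0²) = -189*(-3 + 0 - ½*0)/2 = -189*(-3 + 0 + 0)/2 = -189/2*(-3) = 567/2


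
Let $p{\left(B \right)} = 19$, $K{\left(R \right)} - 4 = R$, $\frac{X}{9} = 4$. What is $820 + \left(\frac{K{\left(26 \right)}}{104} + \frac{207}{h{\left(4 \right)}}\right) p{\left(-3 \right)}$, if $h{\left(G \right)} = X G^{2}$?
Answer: $\frac{692481}{832} \approx 832.31$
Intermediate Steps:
$X = 36$ ($X = 9 \cdot 4 = 36$)
$K{\left(R \right)} = 4 + R$
$h{\left(G \right)} = 36 G^{2}$
$820 + \left(\frac{K{\left(26 \right)}}{104} + \frac{207}{h{\left(4 \right)}}\right) p{\left(-3 \right)} = 820 + \left(\frac{4 + 26}{104} + \frac{207}{36 \cdot 4^{2}}\right) 19 = 820 + \left(30 \cdot \frac{1}{104} + \frac{207}{36 \cdot 16}\right) 19 = 820 + \left(\frac{15}{52} + \frac{207}{576}\right) 19 = 820 + \left(\frac{15}{52} + 207 \cdot \frac{1}{576}\right) 19 = 820 + \left(\frac{15}{52} + \frac{23}{64}\right) 19 = 820 + \frac{539}{832} \cdot 19 = 820 + \frac{10241}{832} = \frac{692481}{832}$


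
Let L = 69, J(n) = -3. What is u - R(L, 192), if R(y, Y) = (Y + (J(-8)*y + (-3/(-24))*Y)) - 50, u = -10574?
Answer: -10533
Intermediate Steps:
R(y, Y) = -50 - 3*y + 9*Y/8 (R(y, Y) = (Y + (-3*y + (-3/(-24))*Y)) - 50 = (Y + (-3*y + (-3*(-1/24))*Y)) - 50 = (Y + (-3*y + Y/8)) - 50 = (-3*y + 9*Y/8) - 50 = -50 - 3*y + 9*Y/8)
u - R(L, 192) = -10574 - (-50 - 3*69 + (9/8)*192) = -10574 - (-50 - 207 + 216) = -10574 - 1*(-41) = -10574 + 41 = -10533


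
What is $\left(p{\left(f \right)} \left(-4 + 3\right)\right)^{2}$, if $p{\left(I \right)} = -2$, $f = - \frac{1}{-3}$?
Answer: $4$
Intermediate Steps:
$f = \frac{1}{3}$ ($f = \left(-1\right) \left(- \frac{1}{3}\right) = \frac{1}{3} \approx 0.33333$)
$\left(p{\left(f \right)} \left(-4 + 3\right)\right)^{2} = \left(- 2 \left(-4 + 3\right)\right)^{2} = \left(\left(-2\right) \left(-1\right)\right)^{2} = 2^{2} = 4$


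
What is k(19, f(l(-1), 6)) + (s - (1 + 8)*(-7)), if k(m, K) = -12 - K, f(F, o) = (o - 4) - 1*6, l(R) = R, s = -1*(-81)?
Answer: 136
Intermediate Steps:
s = 81
f(F, o) = -10 + o (f(F, o) = (-4 + o) - 6 = -10 + o)
k(19, f(l(-1), 6)) + (s - (1 + 8)*(-7)) = (-12 - (-10 + 6)) + (81 - (1 + 8)*(-7)) = (-12 - 1*(-4)) + (81 - 9*(-7)) = (-12 + 4) + (81 - 1*(-63)) = -8 + (81 + 63) = -8 + 144 = 136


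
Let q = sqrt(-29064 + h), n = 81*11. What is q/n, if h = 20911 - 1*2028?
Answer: I*sqrt(10181)/891 ≈ 0.11324*I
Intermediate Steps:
h = 18883 (h = 20911 - 2028 = 18883)
n = 891
q = I*sqrt(10181) (q = sqrt(-29064 + 18883) = sqrt(-10181) = I*sqrt(10181) ≈ 100.9*I)
q/n = (I*sqrt(10181))/891 = (I*sqrt(10181))*(1/891) = I*sqrt(10181)/891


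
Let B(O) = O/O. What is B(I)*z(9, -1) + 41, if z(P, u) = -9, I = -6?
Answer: 32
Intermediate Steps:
B(O) = 1
B(I)*z(9, -1) + 41 = 1*(-9) + 41 = -9 + 41 = 32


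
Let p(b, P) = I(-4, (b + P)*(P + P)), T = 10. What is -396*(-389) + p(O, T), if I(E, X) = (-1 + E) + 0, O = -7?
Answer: 154039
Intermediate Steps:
I(E, X) = -1 + E
p(b, P) = -5 (p(b, P) = -1 - 4 = -5)
-396*(-389) + p(O, T) = -396*(-389) - 5 = 154044 - 5 = 154039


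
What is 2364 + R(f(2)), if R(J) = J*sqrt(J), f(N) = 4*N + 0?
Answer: 2364 + 16*sqrt(2) ≈ 2386.6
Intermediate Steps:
f(N) = 4*N
R(J) = J**(3/2)
2364 + R(f(2)) = 2364 + (4*2)**(3/2) = 2364 + 8**(3/2) = 2364 + 16*sqrt(2)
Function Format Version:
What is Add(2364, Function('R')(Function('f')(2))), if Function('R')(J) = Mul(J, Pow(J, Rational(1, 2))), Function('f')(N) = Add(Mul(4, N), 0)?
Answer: Add(2364, Mul(16, Pow(2, Rational(1, 2)))) ≈ 2386.6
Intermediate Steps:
Function('f')(N) = Mul(4, N)
Function('R')(J) = Pow(J, Rational(3, 2))
Add(2364, Function('R')(Function('f')(2))) = Add(2364, Pow(Mul(4, 2), Rational(3, 2))) = Add(2364, Pow(8, Rational(3, 2))) = Add(2364, Mul(16, Pow(2, Rational(1, 2))))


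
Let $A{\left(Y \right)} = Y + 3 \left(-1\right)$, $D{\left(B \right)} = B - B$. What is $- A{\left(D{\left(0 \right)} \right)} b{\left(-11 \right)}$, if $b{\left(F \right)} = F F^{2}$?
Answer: $-3993$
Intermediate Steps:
$D{\left(B \right)} = 0$
$A{\left(Y \right)} = -3 + Y$ ($A{\left(Y \right)} = Y - 3 = -3 + Y$)
$b{\left(F \right)} = F^{3}$
$- A{\left(D{\left(0 \right)} \right)} b{\left(-11 \right)} = - (-3 + 0) \left(-11\right)^{3} = \left(-1\right) \left(-3\right) \left(-1331\right) = 3 \left(-1331\right) = -3993$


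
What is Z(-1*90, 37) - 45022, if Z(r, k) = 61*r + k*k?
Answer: -49143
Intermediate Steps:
Z(r, k) = k² + 61*r (Z(r, k) = 61*r + k² = k² + 61*r)
Z(-1*90, 37) - 45022 = (37² + 61*(-1*90)) - 45022 = (1369 + 61*(-90)) - 45022 = (1369 - 5490) - 45022 = -4121 - 45022 = -49143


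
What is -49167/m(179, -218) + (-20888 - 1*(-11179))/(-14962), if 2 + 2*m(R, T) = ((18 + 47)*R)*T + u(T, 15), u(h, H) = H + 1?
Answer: 724926007/1054162672 ≈ 0.68768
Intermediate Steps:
u(h, H) = 1 + H
m(R, T) = 7 + 65*R*T/2 (m(R, T) = -1 + (((18 + 47)*R)*T + (1 + 15))/2 = -1 + ((65*R)*T + 16)/2 = -1 + (65*R*T + 16)/2 = -1 + (16 + 65*R*T)/2 = -1 + (8 + 65*R*T/2) = 7 + 65*R*T/2)
-49167/m(179, -218) + (-20888 - 1*(-11179))/(-14962) = -49167/(7 + (65/2)*179*(-218)) + (-20888 - 1*(-11179))/(-14962) = -49167/(7 - 1268215) + (-20888 + 11179)*(-1/14962) = -49167/(-1268208) - 9709*(-1/14962) = -49167*(-1/1268208) + 9709/14962 = 5463/140912 + 9709/14962 = 724926007/1054162672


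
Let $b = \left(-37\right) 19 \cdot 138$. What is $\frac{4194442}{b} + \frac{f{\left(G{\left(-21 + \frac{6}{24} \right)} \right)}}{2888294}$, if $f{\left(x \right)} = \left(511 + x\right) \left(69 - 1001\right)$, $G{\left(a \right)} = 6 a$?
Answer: $- \frac{3569250250}{82316379} \approx -43.36$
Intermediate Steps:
$f{\left(x \right)} = -476252 - 932 x$ ($f{\left(x \right)} = \left(511 + x\right) \left(-932\right) = -476252 - 932 x$)
$b = -97014$ ($b = \left(-703\right) 138 = -97014$)
$\frac{4194442}{b} + \frac{f{\left(G{\left(-21 + \frac{6}{24} \right)} \right)}}{2888294} = \frac{4194442}{-97014} + \frac{-476252 - 932 \cdot 6 \left(-21 + \frac{6}{24}\right)}{2888294} = 4194442 \left(- \frac{1}{97014}\right) + \left(-476252 - 932 \cdot 6 \left(-21 + 6 \cdot \frac{1}{24}\right)\right) \frac{1}{2888294} = - \frac{2097221}{48507} + \left(-476252 - 932 \cdot 6 \left(-21 + \frac{1}{4}\right)\right) \frac{1}{2888294} = - \frac{2097221}{48507} + \left(-476252 - 932 \cdot 6 \left(- \frac{83}{4}\right)\right) \frac{1}{2888294} = - \frac{2097221}{48507} + \left(-476252 - -116034\right) \frac{1}{2888294} = - \frac{2097221}{48507} + \left(-476252 + 116034\right) \frac{1}{2888294} = - \frac{2097221}{48507} - \frac{180109}{1444147} = - \frac{3569250250}{82316379}$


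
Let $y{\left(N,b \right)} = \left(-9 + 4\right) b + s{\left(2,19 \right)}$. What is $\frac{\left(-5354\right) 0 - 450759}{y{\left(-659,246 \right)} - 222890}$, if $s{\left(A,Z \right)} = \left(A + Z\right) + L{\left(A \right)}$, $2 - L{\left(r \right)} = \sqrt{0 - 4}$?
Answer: $\frac{101013739623}{50219465413} - \frac{901518 i}{50219465413} \approx 2.0114 - 1.7952 \cdot 10^{-5} i$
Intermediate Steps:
$L{\left(r \right)} = 2 - 2 i$ ($L{\left(r \right)} = 2 - \sqrt{0 - 4} = 2 - \sqrt{-4} = 2 - 2 i$)
$s{\left(A,Z \right)} = 2 + A + Z - 2 i$ ($s{\left(A,Z \right)} = \left(A + Z\right) + \left(2 - 2 i\right) = 2 + A + Z - 2 i$)
$y{\left(N,b \right)} = 23 - 5 b - 2 i$ ($y{\left(N,b \right)} = \left(-9 + 4\right) b + \left(2 + 2 + 19 - 2 i\right) = - 5 b + \left(23 - 2 i\right) = 23 - 5 b - 2 i$)
$\frac{\left(-5354\right) 0 - 450759}{y{\left(-659,246 \right)} - 222890} = \frac{\left(-5354\right) 0 - 450759}{\left(23 - 1230 - 2 i\right) - 222890} = \frac{0 - 450759}{\left(23 - 1230 - 2 i\right) - 222890} = - \frac{450759}{\left(-1207 - 2 i\right) - 222890} = - \frac{450759}{-224097 - 2 i} = - 450759 \frac{-224097 + 2 i}{50219465413} = - \frac{450759 \left(-224097 + 2 i\right)}{50219465413}$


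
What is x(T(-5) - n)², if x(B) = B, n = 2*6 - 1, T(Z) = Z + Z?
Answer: 441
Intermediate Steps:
T(Z) = 2*Z
n = 11 (n = 12 - 1 = 11)
x(T(-5) - n)² = (2*(-5) - 1*11)² = (-10 - 11)² = (-21)² = 441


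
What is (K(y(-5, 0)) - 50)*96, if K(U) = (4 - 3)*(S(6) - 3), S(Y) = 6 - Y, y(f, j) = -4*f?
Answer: -5088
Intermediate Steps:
K(U) = -3 (K(U) = (4 - 3)*((6 - 1*6) - 3) = 1*((6 - 6) - 3) = 1*(0 - 3) = 1*(-3) = -3)
(K(y(-5, 0)) - 50)*96 = (-3 - 50)*96 = -53*96 = -5088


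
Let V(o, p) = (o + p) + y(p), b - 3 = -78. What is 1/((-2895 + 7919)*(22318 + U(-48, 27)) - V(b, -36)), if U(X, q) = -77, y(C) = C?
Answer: 1/111738931 ≈ 8.9494e-9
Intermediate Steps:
b = -75 (b = 3 - 78 = -75)
V(o, p) = o + 2*p (V(o, p) = (o + p) + p = o + 2*p)
1/((-2895 + 7919)*(22318 + U(-48, 27)) - V(b, -36)) = 1/((-2895 + 7919)*(22318 - 77) - (-75 + 2*(-36))) = 1/(5024*22241 - (-75 - 72)) = 1/(111738784 - 1*(-147)) = 1/(111738784 + 147) = 1/111738931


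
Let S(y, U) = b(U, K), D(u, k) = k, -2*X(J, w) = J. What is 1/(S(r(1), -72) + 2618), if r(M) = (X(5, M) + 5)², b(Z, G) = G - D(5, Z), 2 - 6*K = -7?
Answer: 2/5383 ≈ 0.00037154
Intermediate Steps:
K = 3/2 (K = ⅓ - ⅙*(-7) = ⅓ + 7/6 = 3/2 ≈ 1.5000)
X(J, w) = -J/2
b(Z, G) = G - Z
r(M) = 25/4 (r(M) = (-½*5 + 5)² = (-5/2 + 5)² = (5/2)² = 25/4)
S(y, U) = 3/2 - U
1/(S(r(1), -72) + 2618) = 1/((3/2 - 1*(-72)) + 2618) = 1/((3/2 + 72) + 2618) = 1/(147/2 + 2618) = 1/(5383/2) = 2/5383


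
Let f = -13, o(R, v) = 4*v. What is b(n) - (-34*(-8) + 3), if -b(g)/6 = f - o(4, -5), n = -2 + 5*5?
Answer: -317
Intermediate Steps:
n = 23 (n = -2 + 25 = 23)
b(g) = -42 (b(g) = -6*(-13 - 4*(-5)) = -6*(-13 - 1*(-20)) = -6*(-13 + 20) = -6*7 = -42)
b(n) - (-34*(-8) + 3) = -42 - (-34*(-8) + 3) = -42 - (272 + 3) = -42 - 1*275 = -42 - 275 = -317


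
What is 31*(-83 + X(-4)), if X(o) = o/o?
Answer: -2542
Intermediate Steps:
X(o) = 1
31*(-83 + X(-4)) = 31*(-83 + 1) = 31*(-82) = -2542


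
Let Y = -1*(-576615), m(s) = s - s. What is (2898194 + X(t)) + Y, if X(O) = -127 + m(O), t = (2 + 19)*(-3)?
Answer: 3474682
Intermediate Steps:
m(s) = 0
t = -63 (t = 21*(-3) = -63)
X(O) = -127 (X(O) = -127 + 0 = -127)
Y = 576615
(2898194 + X(t)) + Y = (2898194 - 127) + 576615 = 2898067 + 576615 = 3474682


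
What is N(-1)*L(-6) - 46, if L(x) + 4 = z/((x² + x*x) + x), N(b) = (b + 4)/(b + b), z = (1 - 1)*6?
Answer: -40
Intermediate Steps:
z = 0 (z = 0*6 = 0)
N(b) = (4 + b)/(2*b) (N(b) = (4 + b)/((2*b)) = (4 + b)*(1/(2*b)) = (4 + b)/(2*b))
L(x) = -4 (L(x) = -4 + 0/((x² + x*x) + x) = -4 + 0/((x² + x²) + x) = -4 + 0/(2*x² + x) = -4 + 0/(x + 2*x²) = -4 + 0 = -4)
N(-1)*L(-6) - 46 = ((½)*(4 - 1)/(-1))*(-4) - 46 = ((½)*(-1)*3)*(-4) - 46 = -3/2*(-4) - 46 = 6 - 46 = -40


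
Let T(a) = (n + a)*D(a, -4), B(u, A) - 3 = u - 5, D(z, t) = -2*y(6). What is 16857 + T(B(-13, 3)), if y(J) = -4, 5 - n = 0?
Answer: 16777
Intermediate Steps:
n = 5 (n = 5 - 1*0 = 5 + 0 = 5)
D(z, t) = 8 (D(z, t) = -2*(-4) = 8)
B(u, A) = -2 + u (B(u, A) = 3 + (u - 5) = 3 + (-5 + u) = -2 + u)
T(a) = 40 + 8*a (T(a) = (5 + a)*8 = 40 + 8*a)
16857 + T(B(-13, 3)) = 16857 + (40 + 8*(-2 - 13)) = 16857 + (40 + 8*(-15)) = 16857 + (40 - 120) = 16857 - 80 = 16777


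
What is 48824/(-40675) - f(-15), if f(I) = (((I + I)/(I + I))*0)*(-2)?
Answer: -48824/40675 ≈ -1.2003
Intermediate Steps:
f(I) = 0 (f(I) = (((2*I)/((2*I)))*0)*(-2) = (((2*I)*(1/(2*I)))*0)*(-2) = (1*0)*(-2) = 0*(-2) = 0)
48824/(-40675) - f(-15) = 48824/(-40675) - 1*0 = 48824*(-1/40675) + 0 = -48824/40675 + 0 = -48824/40675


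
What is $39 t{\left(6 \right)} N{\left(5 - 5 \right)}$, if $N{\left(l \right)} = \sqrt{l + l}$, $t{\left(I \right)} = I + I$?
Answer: $0$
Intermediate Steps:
$t{\left(I \right)} = 2 I$
$N{\left(l \right)} = \sqrt{2} \sqrt{l}$ ($N{\left(l \right)} = \sqrt{2 l} = \sqrt{2} \sqrt{l}$)
$39 t{\left(6 \right)} N{\left(5 - 5 \right)} = 39 \cdot 2 \cdot 6 \sqrt{2} \sqrt{5 - 5} = 39 \cdot 12 \sqrt{2} \sqrt{5 - 5} = 468 \sqrt{2} \sqrt{0} = 468 \sqrt{2} \cdot 0 = 468 \cdot 0 = 0$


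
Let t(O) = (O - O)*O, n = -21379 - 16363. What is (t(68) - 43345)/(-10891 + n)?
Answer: 43345/48633 ≈ 0.89127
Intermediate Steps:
n = -37742
t(O) = 0 (t(O) = 0*O = 0)
(t(68) - 43345)/(-10891 + n) = (0 - 43345)/(-10891 - 37742) = -43345/(-48633) = -43345*(-1/48633) = 43345/48633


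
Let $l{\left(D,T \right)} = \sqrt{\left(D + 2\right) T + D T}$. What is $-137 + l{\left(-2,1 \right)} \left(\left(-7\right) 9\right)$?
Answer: $-137 - 63 i \sqrt{2} \approx -137.0 - 89.095 i$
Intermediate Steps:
$l{\left(D,T \right)} = \sqrt{D T + T \left(2 + D\right)}$ ($l{\left(D,T \right)} = \sqrt{\left(2 + D\right) T + D T} = \sqrt{T \left(2 + D\right) + D T} = \sqrt{D T + T \left(2 + D\right)}$)
$-137 + l{\left(-2,1 \right)} \left(\left(-7\right) 9\right) = -137 + \sqrt{2} \sqrt{1 \left(1 - 2\right)} \left(\left(-7\right) 9\right) = -137 + \sqrt{2} \sqrt{1 \left(-1\right)} \left(-63\right) = -137 + \sqrt{2} \sqrt{-1} \left(-63\right) = -137 + \sqrt{2} i \left(-63\right) = -137 + i \sqrt{2} \left(-63\right) = -137 - 63 i \sqrt{2}$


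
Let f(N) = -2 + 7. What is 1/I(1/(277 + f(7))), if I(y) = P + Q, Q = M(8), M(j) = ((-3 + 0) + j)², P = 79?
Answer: 1/104 ≈ 0.0096154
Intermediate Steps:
f(N) = 5
M(j) = (-3 + j)²
Q = 25 (Q = (-3 + 8)² = 5² = 25)
I(y) = 104 (I(y) = 79 + 25 = 104)
1/I(1/(277 + f(7))) = 1/104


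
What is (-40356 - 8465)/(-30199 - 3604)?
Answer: 48821/33803 ≈ 1.4443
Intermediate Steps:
(-40356 - 8465)/(-30199 - 3604) = -48821/(-33803) = -48821*(-1/33803) = 48821/33803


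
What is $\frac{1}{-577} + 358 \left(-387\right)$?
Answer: $- \frac{79941043}{577} \approx -1.3855 \cdot 10^{5}$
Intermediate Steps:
$\frac{1}{-577} + 358 \left(-387\right) = - \frac{1}{577} - 138546 = - \frac{79941043}{577}$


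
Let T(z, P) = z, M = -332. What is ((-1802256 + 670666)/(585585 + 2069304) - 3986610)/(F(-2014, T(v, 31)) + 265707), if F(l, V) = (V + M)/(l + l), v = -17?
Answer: -448761946318112/29909927633799 ≈ -15.004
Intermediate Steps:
F(l, V) = (-332 + V)/(2*l) (F(l, V) = (V - 332)/(l + l) = (-332 + V)/((2*l)) = (-332 + V)*(1/(2*l)) = (-332 + V)/(2*l))
((-1802256 + 670666)/(585585 + 2069304) - 3986610)/(F(-2014, T(v, 31)) + 265707) = ((-1802256 + 670666)/(585585 + 2069304) - 3986610)/((1/2)*(-332 - 17)/(-2014) + 265707) = (-1131590/2654889 - 3986610)/((1/2)*(-1/2014)*(-349) + 265707) = (-1131590*1/2654889 - 3986610)/(349/4028 + 265707) = (-1131590/2654889 - 3986610)/(1070268145/4028) = -10584008167880/2654889*4028/1070268145 = -448761946318112/29909927633799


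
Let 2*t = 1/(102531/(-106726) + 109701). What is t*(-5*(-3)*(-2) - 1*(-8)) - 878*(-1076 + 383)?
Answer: 7123685969249344/11707846395 ≈ 6.0845e+5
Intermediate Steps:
t = 53363/11707846395 (t = 1/(2*(102531/(-106726) + 109701)) = 1/(2*(102531*(-1/106726) + 109701)) = 1/(2*(-102531/106726 + 109701)) = 1/(2*(11707846395/106726)) = (½)*(106726/11707846395) = 53363/11707846395 ≈ 4.5579e-6)
t*(-5*(-3)*(-2) - 1*(-8)) - 878*(-1076 + 383) = 53363*(-5*(-3)*(-2) - 1*(-8))/11707846395 - 878*(-1076 + 383) = 53363*(15*(-2) + 8)/11707846395 - 878*(-693) = 53363*(-30 + 8)/11707846395 - 1*(-608454) = (53363/11707846395)*(-22) + 608454 = -1173986/11707846395 + 608454 = 7123685969249344/11707846395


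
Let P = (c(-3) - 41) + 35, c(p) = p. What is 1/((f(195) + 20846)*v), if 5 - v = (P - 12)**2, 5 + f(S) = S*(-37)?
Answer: -1/5940936 ≈ -1.6832e-7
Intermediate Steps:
f(S) = -5 - 37*S (f(S) = -5 + S*(-37) = -5 - 37*S)
P = -9 (P = (-3 - 41) + 35 = -44 + 35 = -9)
v = -436 (v = 5 - (-9 - 12)**2 = 5 - 1*(-21)**2 = 5 - 1*441 = 5 - 441 = -436)
1/((f(195) + 20846)*v) = 1/(((-5 - 37*195) + 20846)*(-436)) = -1/436/((-5 - 7215) + 20846) = -1/436/(-7220 + 20846) = -1/436/13626 = (1/13626)*(-1/436) = -1/5940936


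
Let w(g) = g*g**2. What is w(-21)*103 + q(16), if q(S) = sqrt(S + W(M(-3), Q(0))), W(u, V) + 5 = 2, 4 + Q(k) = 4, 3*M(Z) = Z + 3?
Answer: -953883 + sqrt(13) ≈ -9.5388e+5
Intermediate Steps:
M(Z) = 1 + Z/3 (M(Z) = (Z + 3)/3 = (3 + Z)/3 = 1 + Z/3)
Q(k) = 0 (Q(k) = -4 + 4 = 0)
W(u, V) = -3 (W(u, V) = -5 + 2 = -3)
q(S) = sqrt(-3 + S) (q(S) = sqrt(S - 3) = sqrt(-3 + S))
w(g) = g**3
w(-21)*103 + q(16) = (-21)**3*103 + sqrt(-3 + 16) = -9261*103 + sqrt(13) = -953883 + sqrt(13)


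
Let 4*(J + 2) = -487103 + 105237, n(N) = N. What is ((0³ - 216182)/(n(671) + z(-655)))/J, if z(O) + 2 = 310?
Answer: 432364/186927323 ≈ 0.0023130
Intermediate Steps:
J = -190937/2 (J = -2 + (-487103 + 105237)/4 = -2 + (¼)*(-381866) = -2 - 190933/2 = -190937/2 ≈ -95469.)
z(O) = 308 (z(O) = -2 + 310 = 308)
((0³ - 216182)/(n(671) + z(-655)))/J = ((0³ - 216182)/(671 + 308))/(-190937/2) = ((0 - 216182)/979)*(-2/190937) = -216182*1/979*(-2/190937) = -216182/979*(-2/190937) = 432364/186927323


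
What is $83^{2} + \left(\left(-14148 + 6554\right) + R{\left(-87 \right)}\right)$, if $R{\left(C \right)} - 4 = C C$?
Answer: $6868$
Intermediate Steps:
$R{\left(C \right)} = 4 + C^{2}$ ($R{\left(C \right)} = 4 + C C = 4 + C^{2}$)
$83^{2} + \left(\left(-14148 + 6554\right) + R{\left(-87 \right)}\right) = 83^{2} + \left(\left(-14148 + 6554\right) + \left(4 + \left(-87\right)^{2}\right)\right) = 6889 + \left(-7594 + \left(4 + 7569\right)\right) = 6889 + \left(-7594 + 7573\right) = 6889 - 21 = 6868$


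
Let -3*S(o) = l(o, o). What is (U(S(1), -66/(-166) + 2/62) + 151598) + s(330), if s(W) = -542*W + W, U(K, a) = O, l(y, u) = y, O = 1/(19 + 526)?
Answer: -14677939/545 ≈ -26932.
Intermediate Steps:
O = 1/545 ≈ 0.0018349
S(o) = -o/3
U(K, a) = 1/545
s(W) = -541*W
(U(S(1), -66/(-166) + 2/62) + 151598) + s(330) = (1/545 + 151598) - 541*330 = 82620911/545 - 178530 = -14677939/545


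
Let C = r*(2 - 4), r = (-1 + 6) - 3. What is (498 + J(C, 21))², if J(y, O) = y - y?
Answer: 248004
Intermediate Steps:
r = 2 (r = 5 - 3 = 2)
C = -4 (C = 2*(2 - 4) = 2*(-2) = -4)
J(y, O) = 0
(498 + J(C, 21))² = (498 + 0)² = 498² = 248004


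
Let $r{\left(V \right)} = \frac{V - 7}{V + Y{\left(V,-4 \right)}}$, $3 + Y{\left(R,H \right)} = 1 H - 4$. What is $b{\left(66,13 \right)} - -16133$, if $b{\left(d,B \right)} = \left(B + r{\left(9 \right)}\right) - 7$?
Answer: $16138$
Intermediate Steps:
$Y{\left(R,H \right)} = -7 + H$ ($Y{\left(R,H \right)} = -3 + \left(1 H - 4\right) = -3 + \left(H - 4\right) = -3 + \left(-4 + H\right) = -7 + H$)
$r{\left(V \right)} = \frac{-7 + V}{-11 + V}$ ($r{\left(V \right)} = \frac{V - 7}{V - 11} = \frac{-7 + V}{V - 11} = \frac{-7 + V}{-11 + V}$)
$b{\left(d,B \right)} = -8 + B$ ($b{\left(d,B \right)} = \left(B + \frac{-7 + 9}{-11 + 9}\right) - 7 = \left(B + \frac{1}{-2} \cdot 2\right) - 7 = \left(B - 1\right) - 7 = \left(-1 + B\right) - 7 = -8 + B$)
$b{\left(66,13 \right)} - -16133 = \left(-8 + 13\right) - -16133 = 5 + 16133 = 16138$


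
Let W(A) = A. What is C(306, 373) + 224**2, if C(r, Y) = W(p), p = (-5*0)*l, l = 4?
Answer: 50176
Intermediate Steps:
p = 0 (p = -5*0*4 = 0*4 = 0)
C(r, Y) = 0
C(306, 373) + 224**2 = 0 + 224**2 = 0 + 50176 = 50176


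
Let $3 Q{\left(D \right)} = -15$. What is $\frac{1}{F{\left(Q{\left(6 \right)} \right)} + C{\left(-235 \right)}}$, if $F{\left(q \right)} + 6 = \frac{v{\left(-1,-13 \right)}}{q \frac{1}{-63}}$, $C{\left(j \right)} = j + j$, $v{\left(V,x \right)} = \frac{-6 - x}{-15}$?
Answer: $- \frac{25}{12047} \approx -0.0020752$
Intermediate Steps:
$Q{\left(D \right)} = -5$ ($Q{\left(D \right)} = \frac{1}{3} \left(-15\right) = -5$)
$v{\left(V,x \right)} = \frac{2}{5} + \frac{x}{15}$ ($v{\left(V,x \right)} = \left(-6 - x\right) \left(- \frac{1}{15}\right) = \frac{2}{5} + \frac{x}{15}$)
$C{\left(j \right)} = 2 j$
$F{\left(q \right)} = -6 + \frac{147}{5 q}$ ($F{\left(q \right)} = -6 + \frac{\frac{2}{5} + \frac{1}{15} \left(-13\right)}{q \frac{1}{-63}} = -6 + \frac{\frac{2}{5} - \frac{13}{15}}{q \left(- \frac{1}{63}\right)} = -6 - \frac{7}{15 \left(- \frac{q}{63}\right)} = -6 - \frac{7 \left(- \frac{63}{q}\right)}{15} = -6 + \frac{147}{5 q}$)
$\frac{1}{F{\left(Q{\left(6 \right)} \right)} + C{\left(-235 \right)}} = \frac{1}{\left(-6 + \frac{147}{5 \left(-5\right)}\right) + 2 \left(-235\right)} = \frac{1}{\left(-6 + \frac{147}{5} \left(- \frac{1}{5}\right)\right) - 470} = \frac{1}{\left(-6 - \frac{147}{25}\right) - 470} = \frac{1}{- \frac{297}{25} - 470} = \frac{1}{- \frac{12047}{25}} = - \frac{25}{12047}$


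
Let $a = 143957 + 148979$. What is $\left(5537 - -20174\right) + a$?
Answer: $318647$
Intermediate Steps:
$a = 292936$
$\left(5537 - -20174\right) + a = \left(5537 - -20174\right) + 292936 = \left(5537 + 20174\right) + 292936 = 25711 + 292936 = 318647$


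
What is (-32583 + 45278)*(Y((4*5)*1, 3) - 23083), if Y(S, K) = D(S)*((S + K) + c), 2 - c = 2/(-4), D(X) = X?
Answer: -286564235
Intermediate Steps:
c = 5/2 (c = 2 - 2/(-4) = 2 - 2*(-1)/4 = 2 - 1*(-1/2) = 2 + 1/2 = 5/2 ≈ 2.5000)
Y(S, K) = S*(5/2 + K + S) (Y(S, K) = S*((S + K) + 5/2) = S*((K + S) + 5/2) = S*(5/2 + K + S))
(-32583 + 45278)*(Y((4*5)*1, 3) - 23083) = (-32583 + 45278)*(((4*5)*1)*(5 + 2*3 + 2*((4*5)*1))/2 - 23083) = 12695*((20*1)*(5 + 6 + 2*(20*1))/2 - 23083) = 12695*((1/2)*20*(5 + 6 + 2*20) - 23083) = 12695*((1/2)*20*(5 + 6 + 40) - 23083) = 12695*((1/2)*20*51 - 23083) = 12695*(510 - 23083) = 12695*(-22573) = -286564235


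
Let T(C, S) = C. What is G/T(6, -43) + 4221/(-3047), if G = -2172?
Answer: -1107235/3047 ≈ -363.39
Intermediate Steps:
G/T(6, -43) + 4221/(-3047) = -2172/6 + 4221/(-3047) = -2172*⅙ + 4221*(-1/3047) = -362 - 4221/3047 = -1107235/3047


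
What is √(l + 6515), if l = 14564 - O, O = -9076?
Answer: √30155 ≈ 173.65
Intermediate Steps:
l = 23640 (l = 14564 - 1*(-9076) = 14564 + 9076 = 23640)
√(l + 6515) = √(23640 + 6515) = √30155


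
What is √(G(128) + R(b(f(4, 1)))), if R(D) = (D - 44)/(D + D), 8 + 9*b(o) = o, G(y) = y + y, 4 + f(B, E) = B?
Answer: 15*√5/2 ≈ 16.771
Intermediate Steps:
f(B, E) = -4 + B
G(y) = 2*y
b(o) = -8/9 + o/9
R(D) = (-44 + D)/(2*D) (R(D) = (-44 + D)/((2*D)) = (-44 + D)*(1/(2*D)) = (-44 + D)/(2*D))
√(G(128) + R(b(f(4, 1)))) = √(2*128 + (-44 + (-8/9 + (-4 + 4)/9))/(2*(-8/9 + (-4 + 4)/9))) = √(256 + (-44 + (-8/9 + (⅑)*0))/(2*(-8/9 + (⅑)*0))) = √(256 + (-44 + (-8/9 + 0))/(2*(-8/9 + 0))) = √(256 + (-44 - 8/9)/(2*(-8/9))) = √(256 + (½)*(-9/8)*(-404/9)) = √(256 + 101/4) = √(1125/4) = 15*√5/2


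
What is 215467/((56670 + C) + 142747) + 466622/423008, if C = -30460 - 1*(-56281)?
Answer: 49061317693/23819368976 ≈ 2.0597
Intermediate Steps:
C = 25821 (C = -30460 + 56281 = 25821)
215467/((56670 + C) + 142747) + 466622/423008 = 215467/((56670 + 25821) + 142747) + 466622/423008 = 215467/(82491 + 142747) + 466622*(1/423008) = 215467/225238 + 233311/211504 = 49061317693/23819368976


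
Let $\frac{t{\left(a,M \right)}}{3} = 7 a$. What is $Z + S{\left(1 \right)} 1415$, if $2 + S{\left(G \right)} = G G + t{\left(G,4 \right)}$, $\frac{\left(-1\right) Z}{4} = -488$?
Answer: $30252$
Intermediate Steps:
$t{\left(a,M \right)} = 21 a$ ($t{\left(a,M \right)} = 3 \cdot 7 a = 21 a$)
$Z = 1952$ ($Z = \left(-4\right) \left(-488\right) = 1952$)
$S{\left(G \right)} = -2 + G^{2} + 21 G$ ($S{\left(G \right)} = -2 + \left(G G + 21 G\right) = -2 + \left(G^{2} + 21 G\right) = -2 + G^{2} + 21 G$)
$Z + S{\left(1 \right)} 1415 = 1952 + \left(-2 + 1^{2} + 21 \cdot 1\right) 1415 = 1952 + \left(-2 + 1 + 21\right) 1415 = 1952 + 20 \cdot 1415 = 1952 + 28300 = 30252$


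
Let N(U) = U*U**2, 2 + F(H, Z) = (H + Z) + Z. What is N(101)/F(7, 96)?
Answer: 1030301/197 ≈ 5230.0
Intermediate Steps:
F(H, Z) = -2 + H + 2*Z (F(H, Z) = -2 + ((H + Z) + Z) = -2 + (H + 2*Z) = -2 + H + 2*Z)
N(U) = U**3
N(101)/F(7, 96) = 101**3/(-2 + 7 + 2*96) = 1030301/(-2 + 7 + 192) = 1030301/197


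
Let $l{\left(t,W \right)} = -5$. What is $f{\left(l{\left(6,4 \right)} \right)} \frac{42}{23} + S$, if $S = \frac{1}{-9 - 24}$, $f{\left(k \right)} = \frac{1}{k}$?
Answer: $- \frac{1501}{3795} \approx -0.39552$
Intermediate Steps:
$S = - \frac{1}{33}$ ($S = \frac{1}{-33} = - \frac{1}{33} \approx -0.030303$)
$f{\left(l{\left(6,4 \right)} \right)} \frac{42}{23} + S = \frac{42 \cdot \frac{1}{23}}{-5} - \frac{1}{33} = - \frac{42 \cdot \frac{1}{23}}{5} - \frac{1}{33} = \left(- \frac{1}{5}\right) \frac{42}{23} - \frac{1}{33} = - \frac{42}{115} - \frac{1}{33} = - \frac{1501}{3795}$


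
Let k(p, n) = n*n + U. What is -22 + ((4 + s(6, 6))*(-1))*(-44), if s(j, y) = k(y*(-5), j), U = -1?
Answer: 1694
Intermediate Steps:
k(p, n) = -1 + n² (k(p, n) = n*n - 1 = n² - 1 = -1 + n²)
s(j, y) = -1 + j²
-22 + ((4 + s(6, 6))*(-1))*(-44) = -22 + ((4 + (-1 + 6²))*(-1))*(-44) = -22 + ((4 + (-1 + 36))*(-1))*(-44) = -22 + ((4 + 35)*(-1))*(-44) = -22 + (39*(-1))*(-44) = -22 - 39*(-44) = -22 + 1716 = 1694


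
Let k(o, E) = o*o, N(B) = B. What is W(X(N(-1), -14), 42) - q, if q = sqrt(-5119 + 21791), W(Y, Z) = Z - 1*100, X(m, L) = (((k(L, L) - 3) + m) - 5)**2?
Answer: -58 - 4*sqrt(1042) ≈ -187.12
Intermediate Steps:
k(o, E) = o**2
X(m, L) = (-8 + m + L**2)**2 (X(m, L) = (((L**2 - 3) + m) - 5)**2 = (((-3 + L**2) + m) - 5)**2 = ((-3 + m + L**2) - 5)**2 = (-8 + m + L**2)**2)
W(Y, Z) = -100 + Z (W(Y, Z) = Z - 100 = -100 + Z)
q = 4*sqrt(1042) (q = sqrt(16672) = 4*sqrt(1042) ≈ 129.12)
W(X(N(-1), -14), 42) - q = (-100 + 42) - 4*sqrt(1042) = -58 - 4*sqrt(1042)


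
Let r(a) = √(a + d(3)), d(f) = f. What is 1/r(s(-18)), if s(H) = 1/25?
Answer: 5*√19/38 ≈ 0.57354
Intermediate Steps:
s(H) = 1/25
r(a) = √(3 + a) (r(a) = √(a + 3) = √(3 + a))
1/r(s(-18)) = 1/(√(3 + 1/25)) = 1/(√(76/25)) = 1/(2*√19/5) = 5*√19/38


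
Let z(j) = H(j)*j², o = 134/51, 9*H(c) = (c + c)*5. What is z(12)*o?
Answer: 85760/17 ≈ 5044.7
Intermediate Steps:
H(c) = 10*c/9 (H(c) = ((c + c)*5)/9 = ((2*c)*5)/9 = (10*c)/9 = 10*c/9)
o = 134/51 (o = 134*(1/51) = 134/51 ≈ 2.6274)
z(j) = 10*j³/9 (z(j) = (10*j/9)*j² = 10*j³/9)
z(12)*o = ((10/9)*12³)*(134/51) = ((10/9)*1728)*(134/51) = 1920*(134/51) = 85760/17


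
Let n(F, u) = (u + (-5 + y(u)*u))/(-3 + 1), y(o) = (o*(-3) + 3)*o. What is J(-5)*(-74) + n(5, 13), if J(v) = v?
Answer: 3408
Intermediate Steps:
y(o) = o*(3 - 3*o) (y(o) = (-3*o + 3)*o = (3 - 3*o)*o = o*(3 - 3*o))
n(F, u) = 5/2 - u/2 - 3*u²*(1 - u)/2 (n(F, u) = (u + (-5 + (3*u*(1 - u))*u))/(-3 + 1) = (u + (-5 + 3*u²*(1 - u)))/(-2) = (-5 + u + 3*u²*(1 - u))*(-½) = 5/2 - u/2 - 3*u²*(1 - u)/2)
J(-5)*(-74) + n(5, 13) = -5*(-74) + (5/2 - ½*13 + (3/2)*13²*(-1 + 13)) = 370 + (5/2 - 13/2 + (3/2)*169*12) = 370 + (5/2 - 13/2 + 3042) = 370 + 3038 = 3408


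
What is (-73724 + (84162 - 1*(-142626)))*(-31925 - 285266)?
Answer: -48550523224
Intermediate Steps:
(-73724 + (84162 - 1*(-142626)))*(-31925 - 285266) = (-73724 + (84162 + 142626))*(-317191) = (-73724 + 226788)*(-317191) = 153064*(-317191) = -48550523224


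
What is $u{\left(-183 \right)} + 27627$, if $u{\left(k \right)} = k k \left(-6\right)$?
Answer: $-173307$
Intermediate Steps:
$u{\left(k \right)} = - 6 k^{2}$ ($u{\left(k \right)} = k^{2} \left(-6\right) = - 6 k^{2}$)
$u{\left(-183 \right)} + 27627 = - 6 \left(-183\right)^{2} + 27627 = \left(-6\right) 33489 + 27627 = -200934 + 27627 = -173307$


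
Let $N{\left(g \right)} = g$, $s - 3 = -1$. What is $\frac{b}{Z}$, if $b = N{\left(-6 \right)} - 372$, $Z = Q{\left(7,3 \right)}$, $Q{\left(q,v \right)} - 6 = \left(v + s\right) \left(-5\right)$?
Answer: $\frac{378}{19} \approx 19.895$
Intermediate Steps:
$s = 2$ ($s = 3 - 1 = 2$)
$Q{\left(q,v \right)} = -4 - 5 v$ ($Q{\left(q,v \right)} = 6 + \left(v + 2\right) \left(-5\right) = 6 + \left(2 + v\right) \left(-5\right) = 6 - \left(10 + 5 v\right) = -4 - 5 v$)
$Z = -19$ ($Z = -4 - 15 = -19$)
$b = -378$ ($b = -6 - 372 = -378$)
$\frac{b}{Z} = - \frac{378}{-19} = \left(-378\right) \left(- \frac{1}{19}\right) = \frac{378}{19}$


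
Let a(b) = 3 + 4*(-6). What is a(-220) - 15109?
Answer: -15130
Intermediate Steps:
a(b) = -21 (a(b) = 3 - 24 = -21)
a(-220) - 15109 = -21 - 15109 = -15130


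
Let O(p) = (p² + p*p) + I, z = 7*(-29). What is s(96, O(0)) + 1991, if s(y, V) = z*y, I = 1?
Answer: -17497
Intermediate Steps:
z = -203
O(p) = 1 + 2*p² (O(p) = (p² + p*p) + 1 = (p² + p²) + 1 = 2*p² + 1 = 1 + 2*p²)
s(y, V) = -203*y
s(96, O(0)) + 1991 = -203*96 + 1991 = -19488 + 1991 = -17497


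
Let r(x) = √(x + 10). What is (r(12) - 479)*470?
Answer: -225130 + 470*√22 ≈ -2.2293e+5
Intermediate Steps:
r(x) = √(10 + x)
(r(12) - 479)*470 = (√(10 + 12) - 479)*470 = (√22 - 479)*470 = (-479 + √22)*470 = -225130 + 470*√22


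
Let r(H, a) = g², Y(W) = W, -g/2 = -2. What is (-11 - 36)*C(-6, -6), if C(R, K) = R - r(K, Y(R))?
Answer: 1034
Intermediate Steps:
g = 4 (g = -2*(-2) = 4)
r(H, a) = 16 (r(H, a) = 4² = 16)
C(R, K) = -16 + R (C(R, K) = R - 1*16 = R - 16 = -16 + R)
(-11 - 36)*C(-6, -6) = (-11 - 36)*(-16 - 6) = -47*(-22) = 1034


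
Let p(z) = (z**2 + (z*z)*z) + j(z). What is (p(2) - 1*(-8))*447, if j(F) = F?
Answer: 9834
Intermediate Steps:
p(z) = z + z**2 + z**3 (p(z) = (z**2 + (z*z)*z) + z = (z**2 + z**2*z) + z = (z**2 + z**3) + z = z + z**2 + z**3)
(p(2) - 1*(-8))*447 = (2*(1 + 2 + 2**2) - 1*(-8))*447 = (2*(1 + 2 + 4) + 8)*447 = (2*7 + 8)*447 = (14 + 8)*447 = 22*447 = 9834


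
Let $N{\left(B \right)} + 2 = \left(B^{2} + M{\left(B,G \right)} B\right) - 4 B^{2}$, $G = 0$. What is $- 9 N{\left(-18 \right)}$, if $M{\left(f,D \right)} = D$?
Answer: $8766$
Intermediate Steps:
$N{\left(B \right)} = -2 - 3 B^{2}$ ($N{\left(B \right)} = -2 + \left(\left(B^{2} + 0 B\right) - 4 B^{2}\right) = -2 + \left(\left(B^{2} + 0\right) - 4 B^{2}\right) = -2 + \left(B^{2} - 4 B^{2}\right) = -2 - 3 B^{2}$)
$- 9 N{\left(-18 \right)} = - 9 \left(-2 - 3 \left(-18\right)^{2}\right) = - 9 \left(-2 - 972\right) = \left(-9\right) \left(-974\right) = 8766$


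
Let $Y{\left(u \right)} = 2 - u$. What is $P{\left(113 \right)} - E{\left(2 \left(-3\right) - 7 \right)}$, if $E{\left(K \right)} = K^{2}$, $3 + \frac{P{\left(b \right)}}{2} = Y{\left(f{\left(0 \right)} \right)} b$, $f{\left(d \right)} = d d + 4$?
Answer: $-627$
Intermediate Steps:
$f{\left(d \right)} = 4 + d^{2}$ ($f{\left(d \right)} = d^{2} + 4 = 4 + d^{2}$)
$P{\left(b \right)} = -6 - 4 b$ ($P{\left(b \right)} = -6 + 2 \left(2 - \left(4 + 0^{2}\right)\right) b = -6 + 2 \left(2 - \left(4 + 0\right)\right) b = -6 + 2 \left(2 - 4\right) b = -6 + 2 \left(- 2 b\right) = -6 - 4 b$)
$P{\left(113 \right)} - E{\left(2 \left(-3\right) - 7 \right)} = \left(-6 - 452\right) - \left(2 \left(-3\right) - 7\right)^{2} = \left(-6 - 452\right) - \left(-6 - 7\right)^{2} = -458 - \left(-13\right)^{2} = -458 - 169 = -627$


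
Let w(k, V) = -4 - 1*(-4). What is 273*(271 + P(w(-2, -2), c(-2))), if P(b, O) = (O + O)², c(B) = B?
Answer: 78351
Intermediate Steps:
w(k, V) = 0 (w(k, V) = -4 + 4 = 0)
P(b, O) = 4*O² (P(b, O) = (2*O)² = 4*O²)
273*(271 + P(w(-2, -2), c(-2))) = 273*(271 + 4*(-2)²) = 273*(271 + 4*4) = 273*(271 + 16) = 273*287 = 78351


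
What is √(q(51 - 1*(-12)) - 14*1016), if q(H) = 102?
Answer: I*√14122 ≈ 118.84*I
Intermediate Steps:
√(q(51 - 1*(-12)) - 14*1016) = √(102 - 14*1016) = √(102 - 14224) = √(-14122) = I*√14122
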